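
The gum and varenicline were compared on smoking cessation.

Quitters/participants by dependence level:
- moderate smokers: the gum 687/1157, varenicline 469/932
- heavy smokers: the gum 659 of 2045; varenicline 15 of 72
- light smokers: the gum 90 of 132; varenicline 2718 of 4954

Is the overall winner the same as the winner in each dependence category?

No

Moderate smokers: the gum 687/1157 = 59.4%, varenicline 469/932 = 50.3% → the gum
Heavy smokers: the gum 659/2045 = 32.2%, varenicline 15/72 = 20.8% → the gum
Light smokers: the gum 90/132 = 68.2%, varenicline 2718/4954 = 54.9% → the gum
Overall: the gum 1436/3334 = 43.1%, varenicline 3202/5958 = 53.7% → varenicline
The gum wins each dependence group but varenicline wins overall — the comparison reverses. The gum's participants skew toward heavy smokers, which has a lower base rate.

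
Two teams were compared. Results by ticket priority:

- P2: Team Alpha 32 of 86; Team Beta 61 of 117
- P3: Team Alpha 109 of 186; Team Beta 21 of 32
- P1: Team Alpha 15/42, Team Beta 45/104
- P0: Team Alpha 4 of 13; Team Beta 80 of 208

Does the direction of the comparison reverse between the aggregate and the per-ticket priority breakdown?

P2: Team Alpha 32/86 = 37.2%, Team Beta 61/117 = 52.1% → Team Beta
P3: Team Alpha 109/186 = 58.6%, Team Beta 21/32 = 65.6% → Team Beta
P1: Team Alpha 15/42 = 35.7%, Team Beta 45/104 = 43.3% → Team Beta
P0: Team Alpha 4/13 = 30.8%, Team Beta 80/208 = 38.5% → Team Beta
Overall: Team Alpha 160/327 = 48.9%, Team Beta 207/461 = 44.9% → Team Alpha
Team Beta wins each ticket group but Team Alpha wins overall — the comparison reverses. Team Beta's tickets skew toward P0, which has a lower base rate.

Yes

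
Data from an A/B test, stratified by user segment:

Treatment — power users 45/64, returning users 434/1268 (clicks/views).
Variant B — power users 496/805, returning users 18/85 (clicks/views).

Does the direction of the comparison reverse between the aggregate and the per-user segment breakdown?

Yes

Power users: Treatment 45/64 = 70.3%, Variant B 496/805 = 61.6% → Treatment
Returning users: Treatment 434/1268 = 34.2%, Variant B 18/85 = 21.2% → Treatment
Overall: Treatment 479/1332 = 36.0%, Variant B 514/890 = 57.8% → Variant B
Treatment wins each user group but Variant B wins overall — the comparison reverses. Treatment's views skew toward returning users, which has a lower base rate.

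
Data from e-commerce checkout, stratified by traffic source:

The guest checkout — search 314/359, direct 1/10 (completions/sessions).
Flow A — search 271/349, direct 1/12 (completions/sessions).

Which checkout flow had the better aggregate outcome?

the guest checkout

Search: the guest checkout 314/359 = 87.5%, Flow A 271/349 = 77.7% → the guest checkout
Direct: the guest checkout 1/10 = 10.0%, Flow A 1/12 = 8.3% → the guest checkout
Overall: the guest checkout 315/369 = 85.4%, Flow A 272/361 = 75.3% → the guest checkout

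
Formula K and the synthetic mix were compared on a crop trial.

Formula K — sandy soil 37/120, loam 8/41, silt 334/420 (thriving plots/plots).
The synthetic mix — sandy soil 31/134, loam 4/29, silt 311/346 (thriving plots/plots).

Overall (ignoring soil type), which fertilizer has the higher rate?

Sandy soil: Formula K 37/120 = 30.8%, the synthetic mix 31/134 = 23.1% → Formula K
Loam: Formula K 8/41 = 19.5%, the synthetic mix 4/29 = 13.8% → Formula K
Silt: Formula K 334/420 = 79.5%, the synthetic mix 311/346 = 89.9% → the synthetic mix
Overall: Formula K 379/581 = 65.2%, the synthetic mix 346/509 = 68.0% → the synthetic mix
(Neither sweeps every soil group, but the synthetic mix has the higher pooled rate.)

the synthetic mix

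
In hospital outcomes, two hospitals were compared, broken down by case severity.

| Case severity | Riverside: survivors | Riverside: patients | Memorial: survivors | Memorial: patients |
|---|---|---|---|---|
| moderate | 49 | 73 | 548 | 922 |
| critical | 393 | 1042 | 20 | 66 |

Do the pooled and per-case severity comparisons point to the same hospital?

No

Moderate: Riverside 49/73 = 67.1%, Memorial 548/922 = 59.4% → Riverside
Critical: Riverside 393/1042 = 37.7%, Memorial 20/66 = 30.3% → Riverside
Overall: Riverside 442/1115 = 39.6%, Memorial 568/988 = 57.5% → Memorial
Riverside wins each case group but Memorial wins overall — the comparison reverses. Riverside's patients skew toward critical, which has a lower base rate.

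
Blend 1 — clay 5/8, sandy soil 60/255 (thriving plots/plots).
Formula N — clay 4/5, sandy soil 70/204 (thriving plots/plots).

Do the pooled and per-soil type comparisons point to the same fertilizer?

Clay: Blend 1 5/8 = 62.5%, Formula N 4/5 = 80.0% → Formula N
Sandy soil: Blend 1 60/255 = 23.5%, Formula N 70/204 = 34.3% → Formula N
Overall: Blend 1 65/263 = 24.7%, Formula N 74/209 = 35.4% → Formula N
Formula N wins overall and in every soil group — no reversal.

Yes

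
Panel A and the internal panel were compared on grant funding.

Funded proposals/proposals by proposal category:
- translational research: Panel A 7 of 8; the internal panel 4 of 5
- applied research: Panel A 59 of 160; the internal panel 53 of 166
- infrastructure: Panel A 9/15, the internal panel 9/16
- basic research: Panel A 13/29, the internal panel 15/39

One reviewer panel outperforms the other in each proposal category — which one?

Translational research: Panel A 7/8 = 87.5%, the internal panel 4/5 = 80.0% → Panel A
Applied research: Panel A 59/160 = 36.9%, the internal panel 53/166 = 31.9% → Panel A
Infrastructure: Panel A 9/15 = 60.0%, the internal panel 9/16 = 56.2% → Panel A
Basic research: Panel A 13/29 = 44.8%, the internal panel 15/39 = 38.5% → Panel A
Panel A has the higher rate in all 4 groups.

Panel A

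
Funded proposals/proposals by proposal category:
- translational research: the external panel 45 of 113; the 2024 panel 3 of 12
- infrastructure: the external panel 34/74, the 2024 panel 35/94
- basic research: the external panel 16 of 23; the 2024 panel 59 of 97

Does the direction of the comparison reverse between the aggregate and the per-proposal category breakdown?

Yes

Translational research: the external panel 45/113 = 39.8%, the 2024 panel 3/12 = 25.0% → the external panel
Infrastructure: the external panel 34/74 = 45.9%, the 2024 panel 35/94 = 37.2% → the external panel
Basic research: the external panel 16/23 = 69.6%, the 2024 panel 59/97 = 60.8% → the external panel
Overall: the external panel 95/210 = 45.2%, the 2024 panel 97/203 = 47.8% → the 2024 panel
The external panel wins each proposal group but the 2024 panel wins overall — the comparison reverses. The external panel's proposals skew toward translational research, which has a lower base rate.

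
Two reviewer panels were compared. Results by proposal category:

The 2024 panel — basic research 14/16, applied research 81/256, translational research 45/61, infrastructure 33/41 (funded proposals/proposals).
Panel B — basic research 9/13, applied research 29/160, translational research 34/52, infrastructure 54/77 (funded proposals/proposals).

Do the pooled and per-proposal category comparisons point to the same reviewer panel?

Basic research: the 2024 panel 14/16 = 87.5%, Panel B 9/13 = 69.2% → the 2024 panel
Applied research: the 2024 panel 81/256 = 31.6%, Panel B 29/160 = 18.1% → the 2024 panel
Translational research: the 2024 panel 45/61 = 73.8%, Panel B 34/52 = 65.4% → the 2024 panel
Infrastructure: the 2024 panel 33/41 = 80.5%, Panel B 54/77 = 70.1% → the 2024 panel
Overall: the 2024 panel 173/374 = 46.3%, Panel B 126/302 = 41.7% → the 2024 panel
The 2024 panel wins overall and in every proposal group — no reversal.

Yes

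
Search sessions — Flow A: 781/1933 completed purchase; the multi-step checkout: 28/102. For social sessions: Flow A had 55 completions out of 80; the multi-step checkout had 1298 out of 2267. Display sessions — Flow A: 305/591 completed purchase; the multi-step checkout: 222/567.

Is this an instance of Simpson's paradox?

Search: Flow A 781/1933 = 40.4%, the multi-step checkout 28/102 = 27.5% → Flow A
Social: Flow A 55/80 = 68.8%, the multi-step checkout 1298/2267 = 57.3% → Flow A
Display: Flow A 305/591 = 51.6%, the multi-step checkout 222/567 = 39.2% → Flow A
Overall: Flow A 1141/2604 = 43.8%, the multi-step checkout 1548/2936 = 52.7% → the multi-step checkout
Flow A wins each traffic group but the multi-step checkout wins overall — the comparison reverses. Flow A's sessions skew toward search, which has a lower base rate.

Yes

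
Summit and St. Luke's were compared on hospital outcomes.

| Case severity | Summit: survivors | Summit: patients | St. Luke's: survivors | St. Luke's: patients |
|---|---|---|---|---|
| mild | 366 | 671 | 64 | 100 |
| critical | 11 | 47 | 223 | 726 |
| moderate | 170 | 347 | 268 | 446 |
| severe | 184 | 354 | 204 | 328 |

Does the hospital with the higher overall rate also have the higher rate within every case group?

Mild: Summit 366/671 = 54.5%, St. Luke's 64/100 = 64.0% → St. Luke's
Critical: Summit 11/47 = 23.4%, St. Luke's 223/726 = 30.7% → St. Luke's
Moderate: Summit 170/347 = 49.0%, St. Luke's 268/446 = 60.1% → St. Luke's
Severe: Summit 184/354 = 52.0%, St. Luke's 204/328 = 62.2% → St. Luke's
Overall: Summit 731/1419 = 51.5%, St. Luke's 759/1600 = 47.4% → Summit
St. Luke's wins each case group but Summit wins overall — the comparison reverses. St. Luke's's patients skew toward critical, which has a lower base rate.

No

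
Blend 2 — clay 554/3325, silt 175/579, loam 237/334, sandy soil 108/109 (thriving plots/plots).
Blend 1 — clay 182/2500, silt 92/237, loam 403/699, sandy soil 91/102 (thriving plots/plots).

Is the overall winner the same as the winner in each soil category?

No

Clay: Blend 2 554/3325 = 16.7%, Blend 1 182/2500 = 7.3% → Blend 2
Silt: Blend 2 175/579 = 30.2%, Blend 1 92/237 = 38.8% → Blend 1
Loam: Blend 2 237/334 = 71.0%, Blend 1 403/699 = 57.7% → Blend 2
Sandy soil: Blend 2 108/109 = 99.1%, Blend 1 91/102 = 89.2% → Blend 2
Overall: Blend 2 1074/4347 = 24.7%, Blend 1 768/3538 = 21.7% → Blend 2
Neither sweeps: Blend 2 wins 3 of 4 groups, Blend 1 wins 1. Blend 2 wins overall but not every group — no Simpson reversal.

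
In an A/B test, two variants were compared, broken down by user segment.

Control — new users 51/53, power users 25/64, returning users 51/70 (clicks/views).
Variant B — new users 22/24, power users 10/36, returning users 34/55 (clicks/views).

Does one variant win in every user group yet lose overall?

No

New users: Control 51/53 = 96.2%, Variant B 22/24 = 91.7% → Control
Power users: Control 25/64 = 39.1%, Variant B 10/36 = 27.8% → Control
Returning users: Control 51/70 = 72.9%, Variant B 34/55 = 61.8% → Control
Overall: Control 127/187 = 67.9%, Variant B 66/115 = 57.4% → Control
Control wins overall and in every user group — no reversal.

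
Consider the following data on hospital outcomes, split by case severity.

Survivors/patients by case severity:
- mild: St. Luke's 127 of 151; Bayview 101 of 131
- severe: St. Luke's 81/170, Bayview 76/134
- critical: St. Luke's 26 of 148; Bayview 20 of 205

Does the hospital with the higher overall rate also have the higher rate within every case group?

Mild: St. Luke's 127/151 = 84.1%, Bayview 101/131 = 77.1% → St. Luke's
Severe: St. Luke's 81/170 = 47.6%, Bayview 76/134 = 56.7% → Bayview
Critical: St. Luke's 26/148 = 17.6%, Bayview 20/205 = 9.8% → St. Luke's
Overall: St. Luke's 234/469 = 49.9%, Bayview 197/470 = 41.9% → St. Luke's
Neither sweeps: St. Luke's wins 2 of 3 groups, Bayview wins 1. St. Luke's wins overall but not every group — no Simpson reversal.

No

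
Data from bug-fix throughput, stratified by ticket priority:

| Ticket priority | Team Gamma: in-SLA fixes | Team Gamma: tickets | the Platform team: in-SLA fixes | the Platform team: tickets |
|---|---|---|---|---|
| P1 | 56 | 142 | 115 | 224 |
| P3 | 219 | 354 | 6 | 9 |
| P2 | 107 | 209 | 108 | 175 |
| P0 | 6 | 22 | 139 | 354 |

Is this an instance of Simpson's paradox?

P1: Team Gamma 56/142 = 39.4%, the Platform team 115/224 = 51.3% → the Platform team
P3: Team Gamma 219/354 = 61.9%, the Platform team 6/9 = 66.7% → the Platform team
P2: Team Gamma 107/209 = 51.2%, the Platform team 108/175 = 61.7% → the Platform team
P0: Team Gamma 6/22 = 27.3%, the Platform team 139/354 = 39.3% → the Platform team
Overall: Team Gamma 388/727 = 53.4%, the Platform team 368/762 = 48.3% → Team Gamma
The Platform team wins each ticket group but Team Gamma wins overall — the comparison reverses. The Platform team's tickets skew toward P0, which has a lower base rate.

Yes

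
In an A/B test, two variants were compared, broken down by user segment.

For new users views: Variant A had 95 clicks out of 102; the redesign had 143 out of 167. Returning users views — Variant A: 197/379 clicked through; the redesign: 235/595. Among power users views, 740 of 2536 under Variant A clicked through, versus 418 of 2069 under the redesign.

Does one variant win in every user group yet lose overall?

No

New users: Variant A 95/102 = 93.1%, the redesign 143/167 = 85.6% → Variant A
Returning users: Variant A 197/379 = 52.0%, the redesign 235/595 = 39.5% → Variant A
Power users: Variant A 740/2536 = 29.2%, the redesign 418/2069 = 20.2% → Variant A
Overall: Variant A 1032/3017 = 34.2%, the redesign 796/2831 = 28.1% → Variant A
Variant A wins overall and in every user group — no reversal.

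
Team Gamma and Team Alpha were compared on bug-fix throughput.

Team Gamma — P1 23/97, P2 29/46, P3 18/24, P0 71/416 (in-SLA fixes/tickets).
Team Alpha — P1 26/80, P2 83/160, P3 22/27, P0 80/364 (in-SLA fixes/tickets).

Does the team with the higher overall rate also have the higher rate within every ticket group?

No

P1: Team Gamma 23/97 = 23.7%, Team Alpha 26/80 = 32.5% → Team Alpha
P2: Team Gamma 29/46 = 63.0%, Team Alpha 83/160 = 51.9% → Team Gamma
P3: Team Gamma 18/24 = 75.0%, Team Alpha 22/27 = 81.5% → Team Alpha
P0: Team Gamma 71/416 = 17.1%, Team Alpha 80/364 = 22.0% → Team Alpha
Overall: Team Gamma 141/583 = 24.2%, Team Alpha 211/631 = 33.4% → Team Alpha
Neither sweeps: Team Gamma wins 1 of 4 groups, Team Alpha wins 3. Team Alpha wins overall but not every group — no Simpson reversal.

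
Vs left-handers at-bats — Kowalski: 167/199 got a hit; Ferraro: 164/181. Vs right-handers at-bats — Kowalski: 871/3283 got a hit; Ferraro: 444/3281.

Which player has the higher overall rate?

Vs left-handers: Kowalski 167/199 = 83.9%, Ferraro 164/181 = 90.6% → Ferraro
Vs right-handers: Kowalski 871/3283 = 26.5%, Ferraro 444/3281 = 13.5% → Kowalski
Overall: Kowalski 1038/3482 = 29.8%, Ferraro 608/3462 = 17.6% → Kowalski
(Neither sweeps every pitcher group, but Kowalski has the higher pooled rate.)

Kowalski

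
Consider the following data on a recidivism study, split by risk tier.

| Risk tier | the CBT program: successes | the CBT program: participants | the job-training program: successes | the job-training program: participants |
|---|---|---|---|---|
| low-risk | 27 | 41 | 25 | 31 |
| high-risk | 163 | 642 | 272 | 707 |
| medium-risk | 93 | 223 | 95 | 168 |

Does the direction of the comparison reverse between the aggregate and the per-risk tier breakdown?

No

Low-risk: the CBT program 27/41 = 65.9%, the job-training program 25/31 = 80.6% → the job-training program
High-risk: the CBT program 163/642 = 25.4%, the job-training program 272/707 = 38.5% → the job-training program
Medium-risk: the CBT program 93/223 = 41.7%, the job-training program 95/168 = 56.5% → the job-training program
Overall: the CBT program 283/906 = 31.2%, the job-training program 392/906 = 43.3% → the job-training program
The job-training program wins overall and in every risk group — no reversal.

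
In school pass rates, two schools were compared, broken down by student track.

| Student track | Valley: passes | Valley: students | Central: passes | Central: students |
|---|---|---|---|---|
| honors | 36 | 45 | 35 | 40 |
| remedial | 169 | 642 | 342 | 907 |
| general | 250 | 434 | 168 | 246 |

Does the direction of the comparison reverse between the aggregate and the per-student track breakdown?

No

Honors: Valley 36/45 = 80.0%, Central 35/40 = 87.5% → Central
Remedial: Valley 169/642 = 26.3%, Central 342/907 = 37.7% → Central
General: Valley 250/434 = 57.6%, Central 168/246 = 68.3% → Central
Overall: Valley 455/1121 = 40.6%, Central 545/1193 = 45.7% → Central
Central wins overall and in every student group — no reversal.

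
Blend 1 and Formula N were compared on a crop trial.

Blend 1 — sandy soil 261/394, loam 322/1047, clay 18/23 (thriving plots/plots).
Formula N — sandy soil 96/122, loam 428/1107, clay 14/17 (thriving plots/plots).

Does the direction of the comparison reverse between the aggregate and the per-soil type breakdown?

No

Sandy soil: Blend 1 261/394 = 66.2%, Formula N 96/122 = 78.7% → Formula N
Loam: Blend 1 322/1047 = 30.8%, Formula N 428/1107 = 38.7% → Formula N
Clay: Blend 1 18/23 = 78.3%, Formula N 14/17 = 82.4% → Formula N
Overall: Blend 1 601/1464 = 41.1%, Formula N 538/1246 = 43.2% → Formula N
Formula N wins overall and in every soil group — no reversal.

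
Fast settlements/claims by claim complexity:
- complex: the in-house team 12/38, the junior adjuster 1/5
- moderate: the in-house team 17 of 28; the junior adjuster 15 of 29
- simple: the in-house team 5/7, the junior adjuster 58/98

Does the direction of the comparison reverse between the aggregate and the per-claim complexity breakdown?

Complex: the in-house team 12/38 = 31.6%, the junior adjuster 1/5 = 20.0% → the in-house team
Moderate: the in-house team 17/28 = 60.7%, the junior adjuster 15/29 = 51.7% → the in-house team
Simple: the in-house team 5/7 = 71.4%, the junior adjuster 58/98 = 59.2% → the in-house team
Overall: the in-house team 34/73 = 46.6%, the junior adjuster 74/132 = 56.1% → the junior adjuster
The in-house team wins each claim group but the junior adjuster wins overall — the comparison reverses. The in-house team's claims skew toward complex, which has a lower base rate.

Yes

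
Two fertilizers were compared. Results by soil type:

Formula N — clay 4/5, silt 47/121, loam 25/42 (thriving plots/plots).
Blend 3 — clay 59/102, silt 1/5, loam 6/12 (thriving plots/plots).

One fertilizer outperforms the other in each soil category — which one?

Clay: Formula N 4/5 = 80.0%, Blend 3 59/102 = 57.8% → Formula N
Silt: Formula N 47/121 = 38.8%, Blend 3 1/5 = 20.0% → Formula N
Loam: Formula N 25/42 = 59.5%, Blend 3 6/12 = 50.0% → Formula N
Formula N has the higher rate in all 3 groups.

Formula N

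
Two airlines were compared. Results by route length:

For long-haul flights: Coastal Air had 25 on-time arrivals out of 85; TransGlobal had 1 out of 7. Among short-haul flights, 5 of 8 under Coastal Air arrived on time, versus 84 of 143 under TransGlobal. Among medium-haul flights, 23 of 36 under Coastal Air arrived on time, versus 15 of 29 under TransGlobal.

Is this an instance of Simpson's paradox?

Yes

Long-haul: Coastal Air 25/85 = 29.4%, TransGlobal 1/7 = 14.3% → Coastal Air
Short-haul: Coastal Air 5/8 = 62.5%, TransGlobal 84/143 = 58.7% → Coastal Air
Medium-haul: Coastal Air 23/36 = 63.9%, TransGlobal 15/29 = 51.7% → Coastal Air
Overall: Coastal Air 53/129 = 41.1%, TransGlobal 100/179 = 55.9% → TransGlobal
Coastal Air wins each route group but TransGlobal wins overall — the comparison reverses. Coastal Air's flights skew toward long-haul, which has a lower base rate.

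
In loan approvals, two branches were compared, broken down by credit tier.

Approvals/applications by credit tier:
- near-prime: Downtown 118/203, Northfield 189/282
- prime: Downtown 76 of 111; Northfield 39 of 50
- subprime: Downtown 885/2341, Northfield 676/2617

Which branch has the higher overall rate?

Near-prime: Downtown 118/203 = 58.1%, Northfield 189/282 = 67.0% → Northfield
Prime: Downtown 76/111 = 68.5%, Northfield 39/50 = 78.0% → Northfield
Subprime: Downtown 885/2341 = 37.8%, Northfield 676/2617 = 25.8% → Downtown
Overall: Downtown 1079/2655 = 40.6%, Northfield 904/2949 = 30.7% → Downtown
(Neither sweeps every credit group, but Downtown has the higher pooled rate.)

Downtown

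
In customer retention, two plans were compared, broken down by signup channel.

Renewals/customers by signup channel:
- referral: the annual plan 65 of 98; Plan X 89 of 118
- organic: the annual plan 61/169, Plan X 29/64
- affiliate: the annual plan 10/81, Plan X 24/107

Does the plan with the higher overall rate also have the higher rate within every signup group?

Referral: the annual plan 65/98 = 66.3%, Plan X 89/118 = 75.4% → Plan X
Organic: the annual plan 61/169 = 36.1%, Plan X 29/64 = 45.3% → Plan X
Affiliate: the annual plan 10/81 = 12.3%, Plan X 24/107 = 22.4% → Plan X
Overall: the annual plan 136/348 = 39.1%, Plan X 142/289 = 49.1% → Plan X
Plan X wins overall and in every signup group — no reversal.

Yes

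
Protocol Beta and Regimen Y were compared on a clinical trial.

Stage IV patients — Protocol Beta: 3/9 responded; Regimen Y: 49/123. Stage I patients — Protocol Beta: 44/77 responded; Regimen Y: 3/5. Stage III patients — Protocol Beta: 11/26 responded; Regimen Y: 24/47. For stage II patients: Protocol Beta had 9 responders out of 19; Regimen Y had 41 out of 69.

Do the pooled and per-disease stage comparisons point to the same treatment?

Stage IV: Protocol Beta 3/9 = 33.3%, Regimen Y 49/123 = 39.8% → Regimen Y
Stage I: Protocol Beta 44/77 = 57.1%, Regimen Y 3/5 = 60.0% → Regimen Y
Stage III: Protocol Beta 11/26 = 42.3%, Regimen Y 24/47 = 51.1% → Regimen Y
Stage II: Protocol Beta 9/19 = 47.4%, Regimen Y 41/69 = 59.4% → Regimen Y
Overall: Protocol Beta 67/131 = 51.1%, Regimen Y 117/244 = 48.0% → Protocol Beta
Regimen Y wins each disease group but Protocol Beta wins overall — the comparison reverses. Regimen Y's patients skew toward stage IV, which has a lower base rate.

No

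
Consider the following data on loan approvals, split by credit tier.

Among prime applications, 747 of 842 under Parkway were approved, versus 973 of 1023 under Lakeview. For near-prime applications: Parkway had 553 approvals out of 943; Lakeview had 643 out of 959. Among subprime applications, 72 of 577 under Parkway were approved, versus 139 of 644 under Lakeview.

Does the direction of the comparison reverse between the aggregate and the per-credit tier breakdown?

No

Prime: Parkway 747/842 = 88.7%, Lakeview 973/1023 = 95.1% → Lakeview
Near-prime: Parkway 553/943 = 58.6%, Lakeview 643/959 = 67.0% → Lakeview
Subprime: Parkway 72/577 = 12.5%, Lakeview 139/644 = 21.6% → Lakeview
Overall: Parkway 1372/2362 = 58.1%, Lakeview 1755/2626 = 66.8% → Lakeview
Lakeview wins overall and in every credit group — no reversal.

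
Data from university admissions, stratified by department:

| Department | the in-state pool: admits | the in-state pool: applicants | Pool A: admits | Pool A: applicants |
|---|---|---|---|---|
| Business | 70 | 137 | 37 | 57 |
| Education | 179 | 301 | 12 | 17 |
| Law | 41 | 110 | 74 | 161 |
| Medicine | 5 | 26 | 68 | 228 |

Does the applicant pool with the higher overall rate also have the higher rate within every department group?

No

Business: the in-state pool 70/137 = 51.1%, Pool A 37/57 = 64.9% → Pool A
Education: the in-state pool 179/301 = 59.5%, Pool A 12/17 = 70.6% → Pool A
Law: the in-state pool 41/110 = 37.3%, Pool A 74/161 = 46.0% → Pool A
Medicine: the in-state pool 5/26 = 19.2%, Pool A 68/228 = 29.8% → Pool A
Overall: the in-state pool 295/574 = 51.4%, Pool A 191/463 = 41.3% → the in-state pool
Pool A wins each department group but the in-state pool wins overall — the comparison reverses. Pool A's applicants skew toward Medicine, which has a lower base rate.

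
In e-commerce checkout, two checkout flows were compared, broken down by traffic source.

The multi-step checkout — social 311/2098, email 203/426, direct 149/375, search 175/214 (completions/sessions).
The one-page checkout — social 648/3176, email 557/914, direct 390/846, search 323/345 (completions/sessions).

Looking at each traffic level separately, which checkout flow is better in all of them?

the one-page checkout

Social: the multi-step checkout 311/2098 = 14.8%, the one-page checkout 648/3176 = 20.4% → the one-page checkout
Email: the multi-step checkout 203/426 = 47.7%, the one-page checkout 557/914 = 60.9% → the one-page checkout
Direct: the multi-step checkout 149/375 = 39.7%, the one-page checkout 390/846 = 46.1% → the one-page checkout
Search: the multi-step checkout 175/214 = 81.8%, the one-page checkout 323/345 = 93.6% → the one-page checkout
The one-page checkout has the higher rate in all 4 groups.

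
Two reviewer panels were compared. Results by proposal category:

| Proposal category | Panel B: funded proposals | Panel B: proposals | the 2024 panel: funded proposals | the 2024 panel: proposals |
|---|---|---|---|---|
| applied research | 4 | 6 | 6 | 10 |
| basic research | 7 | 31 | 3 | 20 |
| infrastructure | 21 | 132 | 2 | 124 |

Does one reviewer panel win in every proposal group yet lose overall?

No

Applied research: Panel B 4/6 = 66.7%, the 2024 panel 6/10 = 60.0% → Panel B
Basic research: Panel B 7/31 = 22.6%, the 2024 panel 3/20 = 15.0% → Panel B
Infrastructure: Panel B 21/132 = 15.9%, the 2024 panel 2/124 = 1.6% → Panel B
Overall: Panel B 32/169 = 18.9%, the 2024 panel 11/154 = 7.1% → Panel B
Panel B wins overall and in every proposal group — no reversal.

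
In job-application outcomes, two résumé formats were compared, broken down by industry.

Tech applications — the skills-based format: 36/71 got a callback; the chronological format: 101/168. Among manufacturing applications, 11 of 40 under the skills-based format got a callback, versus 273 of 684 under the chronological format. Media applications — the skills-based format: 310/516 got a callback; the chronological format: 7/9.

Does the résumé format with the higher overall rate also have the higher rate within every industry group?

No

Tech: the skills-based format 36/71 = 50.7%, the chronological format 101/168 = 60.1% → the chronological format
Manufacturing: the skills-based format 11/40 = 27.5%, the chronological format 273/684 = 39.9% → the chronological format
Media: the skills-based format 310/516 = 60.1%, the chronological format 7/9 = 77.8% → the chronological format
Overall: the skills-based format 357/627 = 56.9%, the chronological format 381/861 = 44.3% → the skills-based format
The chronological format wins each industry group but the skills-based format wins overall — the comparison reverses. The chronological format's applications skew toward manufacturing, which has a lower base rate.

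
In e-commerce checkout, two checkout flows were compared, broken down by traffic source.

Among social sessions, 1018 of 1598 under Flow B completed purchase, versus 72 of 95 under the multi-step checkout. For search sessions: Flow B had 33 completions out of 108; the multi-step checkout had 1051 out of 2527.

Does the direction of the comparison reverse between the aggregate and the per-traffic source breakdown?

Yes

Social: Flow B 1018/1598 = 63.7%, the multi-step checkout 72/95 = 75.8% → the multi-step checkout
Search: Flow B 33/108 = 30.6%, the multi-step checkout 1051/2527 = 41.6% → the multi-step checkout
Overall: Flow B 1051/1706 = 61.6%, the multi-step checkout 1123/2622 = 42.8% → Flow B
The multi-step checkout wins each traffic group but Flow B wins overall — the comparison reverses. The multi-step checkout's sessions skew toward search, which has a lower base rate.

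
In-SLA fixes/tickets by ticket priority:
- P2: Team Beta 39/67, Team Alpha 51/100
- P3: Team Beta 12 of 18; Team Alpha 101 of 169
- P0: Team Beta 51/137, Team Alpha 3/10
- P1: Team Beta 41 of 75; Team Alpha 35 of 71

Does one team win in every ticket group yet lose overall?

P2: Team Beta 39/67 = 58.2%, Team Alpha 51/100 = 51.0% → Team Beta
P3: Team Beta 12/18 = 66.7%, Team Alpha 101/169 = 59.8% → Team Beta
P0: Team Beta 51/137 = 37.2%, Team Alpha 3/10 = 30.0% → Team Beta
P1: Team Beta 41/75 = 54.7%, Team Alpha 35/71 = 49.3% → Team Beta
Overall: Team Beta 143/297 = 48.1%, Team Alpha 190/350 = 54.3% → Team Alpha
Team Beta wins each ticket group but Team Alpha wins overall — the comparison reverses. Team Beta's tickets skew toward P0, which has a lower base rate.

Yes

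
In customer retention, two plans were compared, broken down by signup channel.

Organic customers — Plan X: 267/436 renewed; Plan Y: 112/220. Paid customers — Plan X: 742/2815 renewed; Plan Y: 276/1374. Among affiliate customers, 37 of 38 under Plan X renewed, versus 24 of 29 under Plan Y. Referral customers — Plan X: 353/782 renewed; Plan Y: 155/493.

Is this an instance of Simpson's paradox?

No

Organic: Plan X 267/436 = 61.2%, Plan Y 112/220 = 50.9% → Plan X
Paid: Plan X 742/2815 = 26.4%, Plan Y 276/1374 = 20.1% → Plan X
Affiliate: Plan X 37/38 = 97.4%, Plan Y 24/29 = 82.8% → Plan X
Referral: Plan X 353/782 = 45.1%, Plan Y 155/493 = 31.4% → Plan X
Overall: Plan X 1399/4071 = 34.4%, Plan Y 567/2116 = 26.8% → Plan X
Plan X wins overall and in every signup group — no reversal.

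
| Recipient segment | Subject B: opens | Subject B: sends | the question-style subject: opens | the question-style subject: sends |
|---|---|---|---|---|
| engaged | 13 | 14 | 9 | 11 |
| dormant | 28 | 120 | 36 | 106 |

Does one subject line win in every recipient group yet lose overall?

Engaged: Subject B 13/14 = 92.9%, the question-style subject 9/11 = 81.8% → Subject B
Dormant: Subject B 28/120 = 23.3%, the question-style subject 36/106 = 34.0% → the question-style subject
Overall: Subject B 41/134 = 30.6%, the question-style subject 45/117 = 38.5% → the question-style subject
Neither sweeps: Subject B wins 1 of 2 groups, the question-style subject wins 1. The question-style subject wins overall but not every group — no Simpson reversal.

No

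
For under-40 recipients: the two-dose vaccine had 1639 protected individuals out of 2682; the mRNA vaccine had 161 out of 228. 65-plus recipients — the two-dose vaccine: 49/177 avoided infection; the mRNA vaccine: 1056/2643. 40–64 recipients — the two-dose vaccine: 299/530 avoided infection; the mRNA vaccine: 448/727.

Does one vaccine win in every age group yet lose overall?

Under-40: the two-dose vaccine 1639/2682 = 61.1%, the mRNA vaccine 161/228 = 70.6% → the mRNA vaccine
65-plus: the two-dose vaccine 49/177 = 27.7%, the mRNA vaccine 1056/2643 = 40.0% → the mRNA vaccine
40–64: the two-dose vaccine 299/530 = 56.4%, the mRNA vaccine 448/727 = 61.6% → the mRNA vaccine
Overall: the two-dose vaccine 1987/3389 = 58.6%, the mRNA vaccine 1665/3598 = 46.3% → the two-dose vaccine
The mRNA vaccine wins each age group but the two-dose vaccine wins overall — the comparison reverses. The mRNA vaccine's recipients skew toward 65-plus, which has a lower base rate.

Yes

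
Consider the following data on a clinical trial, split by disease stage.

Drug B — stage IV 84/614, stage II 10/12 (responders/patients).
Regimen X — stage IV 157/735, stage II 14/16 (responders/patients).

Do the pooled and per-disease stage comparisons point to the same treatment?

Yes

Stage IV: Drug B 84/614 = 13.7%, Regimen X 157/735 = 21.4% → Regimen X
Stage II: Drug B 10/12 = 83.3%, Regimen X 14/16 = 87.5% → Regimen X
Overall: Drug B 94/626 = 15.0%, Regimen X 171/751 = 22.8% → Regimen X
Regimen X wins overall and in every disease group — no reversal.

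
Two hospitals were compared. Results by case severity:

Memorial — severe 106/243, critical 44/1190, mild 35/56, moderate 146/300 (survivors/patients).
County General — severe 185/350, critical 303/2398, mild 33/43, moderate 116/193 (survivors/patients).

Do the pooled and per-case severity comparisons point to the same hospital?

Severe: Memorial 106/243 = 43.6%, County General 185/350 = 52.9% → County General
Critical: Memorial 44/1190 = 3.7%, County General 303/2398 = 12.6% → County General
Mild: Memorial 35/56 = 62.5%, County General 33/43 = 76.7% → County General
Moderate: Memorial 146/300 = 48.7%, County General 116/193 = 60.1% → County General
Overall: Memorial 331/1789 = 18.5%, County General 637/2984 = 21.3% → County General
County General wins overall and in every case group — no reversal.

Yes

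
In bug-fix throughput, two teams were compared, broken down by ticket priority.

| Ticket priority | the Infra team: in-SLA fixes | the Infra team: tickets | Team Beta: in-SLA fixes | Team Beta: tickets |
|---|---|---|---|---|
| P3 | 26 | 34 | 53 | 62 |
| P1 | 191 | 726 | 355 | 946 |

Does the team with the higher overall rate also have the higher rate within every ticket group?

Yes

P3: the Infra team 26/34 = 76.5%, Team Beta 53/62 = 85.5% → Team Beta
P1: the Infra team 191/726 = 26.3%, Team Beta 355/946 = 37.5% → Team Beta
Overall: the Infra team 217/760 = 28.6%, Team Beta 408/1008 = 40.5% → Team Beta
Team Beta wins overall and in every ticket group — no reversal.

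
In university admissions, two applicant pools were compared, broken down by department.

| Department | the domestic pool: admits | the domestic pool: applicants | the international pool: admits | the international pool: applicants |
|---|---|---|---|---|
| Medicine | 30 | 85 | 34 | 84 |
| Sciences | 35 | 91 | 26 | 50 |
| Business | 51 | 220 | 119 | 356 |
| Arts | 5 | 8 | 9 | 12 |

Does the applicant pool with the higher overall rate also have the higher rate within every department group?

Yes

Medicine: the domestic pool 30/85 = 35.3%, the international pool 34/84 = 40.5% → the international pool
Sciences: the domestic pool 35/91 = 38.5%, the international pool 26/50 = 52.0% → the international pool
Business: the domestic pool 51/220 = 23.2%, the international pool 119/356 = 33.4% → the international pool
Arts: the domestic pool 5/8 = 62.5%, the international pool 9/12 = 75.0% → the international pool
Overall: the domestic pool 121/404 = 30.0%, the international pool 188/502 = 37.5% → the international pool
The international pool wins overall and in every department group — no reversal.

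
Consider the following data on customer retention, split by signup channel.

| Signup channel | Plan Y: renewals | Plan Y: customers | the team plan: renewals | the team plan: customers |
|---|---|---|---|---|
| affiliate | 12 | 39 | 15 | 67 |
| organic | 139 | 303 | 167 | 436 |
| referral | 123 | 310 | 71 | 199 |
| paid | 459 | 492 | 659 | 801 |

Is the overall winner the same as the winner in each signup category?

Affiliate: Plan Y 12/39 = 30.8%, the team plan 15/67 = 22.4% → Plan Y
Organic: Plan Y 139/303 = 45.9%, the team plan 167/436 = 38.3% → Plan Y
Referral: Plan Y 123/310 = 39.7%, the team plan 71/199 = 35.7% → Plan Y
Paid: Plan Y 459/492 = 93.3%, the team plan 659/801 = 82.3% → Plan Y
Overall: Plan Y 733/1144 = 64.1%, the team plan 912/1503 = 60.7% → Plan Y
Plan Y wins overall and in every signup group — no reversal.

Yes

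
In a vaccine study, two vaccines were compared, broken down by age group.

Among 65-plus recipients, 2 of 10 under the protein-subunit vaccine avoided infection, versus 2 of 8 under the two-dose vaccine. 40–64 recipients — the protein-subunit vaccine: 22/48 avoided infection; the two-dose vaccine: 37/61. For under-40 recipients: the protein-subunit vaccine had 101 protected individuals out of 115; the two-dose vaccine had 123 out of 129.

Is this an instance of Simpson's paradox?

No

65-plus: the protein-subunit vaccine 2/10 = 20.0%, the two-dose vaccine 2/8 = 25.0% → the two-dose vaccine
40–64: the protein-subunit vaccine 22/48 = 45.8%, the two-dose vaccine 37/61 = 60.7% → the two-dose vaccine
Under-40: the protein-subunit vaccine 101/115 = 87.8%, the two-dose vaccine 123/129 = 95.3% → the two-dose vaccine
Overall: the protein-subunit vaccine 125/173 = 72.3%, the two-dose vaccine 162/198 = 81.8% → the two-dose vaccine
The two-dose vaccine wins overall and in every age group — no reversal.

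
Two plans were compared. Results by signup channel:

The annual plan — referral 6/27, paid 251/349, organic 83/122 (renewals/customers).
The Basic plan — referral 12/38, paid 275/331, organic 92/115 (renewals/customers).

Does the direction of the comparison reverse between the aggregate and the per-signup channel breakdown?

No

Referral: the annual plan 6/27 = 22.2%, the Basic plan 12/38 = 31.6% → the Basic plan
Paid: the annual plan 251/349 = 71.9%, the Basic plan 275/331 = 83.1% → the Basic plan
Organic: the annual plan 83/122 = 68.0%, the Basic plan 92/115 = 80.0% → the Basic plan
Overall: the annual plan 340/498 = 68.3%, the Basic plan 379/484 = 78.3% → the Basic plan
The Basic plan wins overall and in every signup group — no reversal.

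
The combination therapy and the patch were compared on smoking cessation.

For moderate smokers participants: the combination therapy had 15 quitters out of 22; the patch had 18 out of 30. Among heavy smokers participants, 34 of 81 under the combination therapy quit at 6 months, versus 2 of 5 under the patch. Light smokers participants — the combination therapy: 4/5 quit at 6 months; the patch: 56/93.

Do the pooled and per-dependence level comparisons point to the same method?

No

Moderate smokers: the combination therapy 15/22 = 68.2%, the patch 18/30 = 60.0% → the combination therapy
Heavy smokers: the combination therapy 34/81 = 42.0%, the patch 2/5 = 40.0% → the combination therapy
Light smokers: the combination therapy 4/5 = 80.0%, the patch 56/93 = 60.2% → the combination therapy
Overall: the combination therapy 53/108 = 49.1%, the patch 76/128 = 59.4% → the patch
The combination therapy wins each dependence group but the patch wins overall — the comparison reverses. The combination therapy's participants skew toward heavy smokers, which has a lower base rate.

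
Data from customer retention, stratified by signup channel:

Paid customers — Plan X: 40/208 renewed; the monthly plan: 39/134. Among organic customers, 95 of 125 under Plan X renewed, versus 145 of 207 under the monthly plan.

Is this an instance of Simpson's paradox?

Paid: Plan X 40/208 = 19.2%, the monthly plan 39/134 = 29.1% → the monthly plan
Organic: Plan X 95/125 = 76.0%, the monthly plan 145/207 = 70.0% → Plan X
Overall: Plan X 135/333 = 40.5%, the monthly plan 184/341 = 54.0% → the monthly plan
Neither sweeps: Plan X wins 1 of 2 groups, the monthly plan wins 1. The monthly plan wins overall but not every group — no Simpson reversal.

No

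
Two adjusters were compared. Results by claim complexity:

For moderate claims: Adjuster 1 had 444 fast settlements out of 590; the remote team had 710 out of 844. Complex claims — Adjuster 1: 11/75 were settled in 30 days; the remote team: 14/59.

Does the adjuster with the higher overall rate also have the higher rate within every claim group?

Moderate: Adjuster 1 444/590 = 75.3%, the remote team 710/844 = 84.1% → the remote team
Complex: Adjuster 1 11/75 = 14.7%, the remote team 14/59 = 23.7% → the remote team
Overall: Adjuster 1 455/665 = 68.4%, the remote team 724/903 = 80.2% → the remote team
The remote team wins overall and in every claim group — no reversal.

Yes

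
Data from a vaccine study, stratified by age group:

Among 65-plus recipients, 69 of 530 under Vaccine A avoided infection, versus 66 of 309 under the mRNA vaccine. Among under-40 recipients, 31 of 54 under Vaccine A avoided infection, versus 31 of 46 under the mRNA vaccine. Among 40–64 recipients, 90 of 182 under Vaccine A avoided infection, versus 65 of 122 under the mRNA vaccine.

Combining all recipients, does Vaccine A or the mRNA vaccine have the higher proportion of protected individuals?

the mRNA vaccine

65-plus: Vaccine A 69/530 = 13.0%, the mRNA vaccine 66/309 = 21.4% → the mRNA vaccine
Under-40: Vaccine A 31/54 = 57.4%, the mRNA vaccine 31/46 = 67.4% → the mRNA vaccine
40–64: Vaccine A 90/182 = 49.5%, the mRNA vaccine 65/122 = 53.3% → the mRNA vaccine
Overall: Vaccine A 190/766 = 24.8%, the mRNA vaccine 162/477 = 34.0% → the mRNA vaccine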